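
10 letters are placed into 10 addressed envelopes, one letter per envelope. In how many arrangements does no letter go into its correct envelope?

1334961

The subfactorial !10 = [10!/e] (nearest integer).
10! = 3628800, and 3628800/e ≈ 1334960.92, so !10 = 1334961.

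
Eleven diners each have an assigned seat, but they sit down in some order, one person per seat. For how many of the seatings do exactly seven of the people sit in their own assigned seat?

2970

Pick the 7 fixed positions: C(11,7) = 330 ways.
The remaining 4 must be deranged: !4 = 9.
Total: 330 × 9 = 2970.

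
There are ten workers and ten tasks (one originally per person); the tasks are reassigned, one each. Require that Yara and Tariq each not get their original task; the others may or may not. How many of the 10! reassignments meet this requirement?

2943360

Let A_j be the event that the j-th constrained one is fixed. By inclusion-exclusion over the 2 events:
Σ_{j=0}^{2} (-1)^j C(2,j)(10-j)!
= C(2,0)·10! - C(2,1)·9! + C(2,2)·8!
= 3628800 - 725760 + 40320
= 2943360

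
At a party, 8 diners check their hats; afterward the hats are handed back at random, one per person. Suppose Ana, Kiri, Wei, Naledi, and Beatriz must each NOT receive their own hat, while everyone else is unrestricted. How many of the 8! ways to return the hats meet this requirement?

Let A_j be the event that the j-th constrained one is fixed. By inclusion-exclusion over the 5 events:
Σ_{j=0}^{5} (-1)^j C(5,j)(8-j)!
= C(5,0)·8! - C(5,1)·7! + C(5,2)·6! - C(5,3)·5! + C(5,4)·4! - C(5,5)·3!
= 40320 - 25200 + 7200 - 1200 + 120 - 6
= 21234

21234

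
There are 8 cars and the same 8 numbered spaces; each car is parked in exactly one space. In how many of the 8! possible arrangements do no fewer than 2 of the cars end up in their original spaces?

10655

Sum C(8,i)·!(8-i) for i = 2..8:
  i=2: C(8,2)·!6 = 28·265 = 7420
  i=3: C(8,3)·!5 = 56·44 = 2464
  i=4: C(8,4)·!4 = 70·9 = 630
  i=5: C(8,5)·!3 = 56·2 = 112
  i=6: C(8,6)·!2 = 28·1 = 28
  i=7: C(8,7)·!1 = 8·0 = 0
  i=8: C(8,8)·!0 = 1·1 = 1
Total = 10655.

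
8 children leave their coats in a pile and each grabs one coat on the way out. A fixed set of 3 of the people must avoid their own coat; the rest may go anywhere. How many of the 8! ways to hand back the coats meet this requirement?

Inclusion-exclusion on the 3 forbidden self-matches:
Σ_{j=0}^{3} (-1)^j C(3,j)(8-j)!
= C(3,0)·8! - C(3,1)·7! + C(3,2)·6! - C(3,3)·5!
= 40320 - 15120 + 2160 - 120
= 27240

27240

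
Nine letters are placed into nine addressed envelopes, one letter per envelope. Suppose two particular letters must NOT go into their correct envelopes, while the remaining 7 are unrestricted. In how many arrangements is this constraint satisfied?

287280

Inclusion-exclusion on the 2 forbidden self-matches:
Σ_{j=0}^{2} (-1)^j C(2,j)(9-j)!
= C(2,0)·9! - C(2,1)·8! + C(2,2)·7!
= 362880 - 80640 + 5040
= 287280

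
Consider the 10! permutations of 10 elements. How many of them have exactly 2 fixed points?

667485

Choose which 2 of the 10 are fixed: C(10,2) = 45.
The other 8 form a derangement: !8 = 14833.
Total: 45 × 14833 = 667485.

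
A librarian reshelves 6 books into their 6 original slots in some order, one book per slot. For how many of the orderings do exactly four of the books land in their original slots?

15

Pick the 4 fixed positions: C(6,4) = 15 ways.
The other 2 form a derangement: !2 = 1.
Total: 15 × 1 = 15.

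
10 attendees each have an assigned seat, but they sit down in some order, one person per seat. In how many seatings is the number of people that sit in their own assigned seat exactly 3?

Pick the 3 fixed positions: C(10,3) = 120 ways.
The other 7 form a derangement: !7 = 1854.
Total: 120 × 1854 = 222480.

222480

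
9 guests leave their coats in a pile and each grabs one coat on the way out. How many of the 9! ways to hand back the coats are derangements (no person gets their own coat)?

133496

The subfactorial !9 = [9!/e] (nearest integer).
9! = 362880, and 362880/e ≈ 133496.09, so !9 = 133496.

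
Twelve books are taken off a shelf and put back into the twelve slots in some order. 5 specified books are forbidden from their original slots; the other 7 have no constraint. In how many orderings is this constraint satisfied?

312273360

Let A_j be the event that the j-th constrained one is fixed. By inclusion-exclusion over the 5 events:
Σ_{j=0}^{5} (-1)^j C(5,j)(12-j)!
= C(5,0)·12! - C(5,1)·11! + C(5,2)·10! - C(5,3)·9! + C(5,4)·8! - C(5,5)·7!
= 479001600 - 199584000 + 36288000 - 3628800 + 201600 - 5040
= 312273360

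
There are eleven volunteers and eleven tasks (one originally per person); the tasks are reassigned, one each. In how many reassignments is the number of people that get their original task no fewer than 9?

56

Sum C(11,i)·!(11-i) for i = 9..11:
  i=9: C(11,9)·!2 = 55·1 = 55
  i=10: C(11,10)·!1 = 11·0 = 0
  i=11: C(11,11)·!0 = 1·1 = 1
Total = 56.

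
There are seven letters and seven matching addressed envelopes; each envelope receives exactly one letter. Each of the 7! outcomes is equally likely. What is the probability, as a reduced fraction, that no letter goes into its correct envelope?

103/280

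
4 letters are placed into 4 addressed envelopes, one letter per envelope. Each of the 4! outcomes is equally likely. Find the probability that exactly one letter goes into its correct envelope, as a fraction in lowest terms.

Favorable outcomes: C(4,1)·!3 = 4·2 = 8.
Total outcomes: 4! = 24.
Probability = 8/24 = 1/3.

1/3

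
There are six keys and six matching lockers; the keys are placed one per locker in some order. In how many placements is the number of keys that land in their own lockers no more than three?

704

# with exactly i fixed is C(6,i)·!(6-i); sum over i=0..3:
  i=0: C(6,0)·!6 = 1·265 = 265
  i=1: C(6,1)·!5 = 6·44 = 264
  i=2: C(6,2)·!4 = 15·9 = 135
  i=3: C(6,3)·!3 = 20·2 = 40
Total = 704.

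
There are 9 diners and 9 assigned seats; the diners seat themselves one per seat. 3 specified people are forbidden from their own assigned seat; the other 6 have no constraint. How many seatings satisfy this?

256320

Let A_j be the event that the j-th constrained one is fixed. By inclusion-exclusion over the 3 events:
Σ_{j=0}^{3} (-1)^j C(3,j)(9-j)!
= C(3,0)·9! - C(3,1)·8! + C(3,2)·7! - C(3,3)·6!
= 362880 - 120960 + 15120 - 720
= 256320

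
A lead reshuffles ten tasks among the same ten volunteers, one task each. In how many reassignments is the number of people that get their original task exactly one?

1334960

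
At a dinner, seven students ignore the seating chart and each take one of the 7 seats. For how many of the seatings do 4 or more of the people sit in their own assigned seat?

Sum C(7,i)·!(7-i) for i = 4..7:
  i=4: C(7,4)·!3 = 35·2 = 70
  i=5: C(7,5)·!2 = 21·1 = 21
  i=6: C(7,6)·!1 = 7·0 = 0
  i=7: C(7,7)·!0 = 1·1 = 1
Total = 92.

92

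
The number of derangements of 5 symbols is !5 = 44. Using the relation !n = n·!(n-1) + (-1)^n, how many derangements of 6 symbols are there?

265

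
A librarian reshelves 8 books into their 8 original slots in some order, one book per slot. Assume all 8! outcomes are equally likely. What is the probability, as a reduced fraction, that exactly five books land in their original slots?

1/360

Favorable outcomes: C(8,5)·!3 = 56·2 = 112.
Total outcomes: 8! = 40320.
Probability = 112/40320 = 1/360.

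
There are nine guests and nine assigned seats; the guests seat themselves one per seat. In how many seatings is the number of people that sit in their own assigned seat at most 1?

266993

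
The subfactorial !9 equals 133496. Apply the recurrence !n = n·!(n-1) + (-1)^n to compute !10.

1334961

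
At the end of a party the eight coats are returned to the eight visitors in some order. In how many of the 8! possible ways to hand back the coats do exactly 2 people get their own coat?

7420

Pick the 2 fixed positions: C(8,2) = 28 ways.
The other 6 form a derangement: !6 = 265.
Total: 28 × 265 = 7420.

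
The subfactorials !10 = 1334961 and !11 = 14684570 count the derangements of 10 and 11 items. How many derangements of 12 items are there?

176214841

!12 = (12-1)·(!11 + !10) = 11·(14684570 + 1334961) = 11·16019531 = 176214841.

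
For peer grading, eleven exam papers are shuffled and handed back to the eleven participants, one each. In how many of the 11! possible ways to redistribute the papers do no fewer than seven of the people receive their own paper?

3356

# with exactly i fixed is C(11,i)·!(11-i); sum over i=7..11:
  i=7: C(11,7)·!4 = 330·9 = 2970
  i=8: C(11,8)·!3 = 165·2 = 330
  i=9: C(11,9)·!2 = 55·1 = 55
  i=10: C(11,10)·!1 = 11·0 = 0
  i=11: C(11,11)·!0 = 1·1 = 1
Total = 3356.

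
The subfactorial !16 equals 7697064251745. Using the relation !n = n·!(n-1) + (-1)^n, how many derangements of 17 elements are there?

!17 = 17·7697064251745 - 1 = 130850092279664.

130850092279664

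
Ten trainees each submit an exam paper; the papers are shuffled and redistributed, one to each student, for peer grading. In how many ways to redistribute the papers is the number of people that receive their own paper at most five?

3626624

# with exactly i fixed is C(10,i)·!(10-i); sum over i=0..5:
  i=0: C(10,0)·!10 = 1·1334961 = 1334961
  i=1: C(10,1)·!9 = 10·133496 = 1334960
  i=2: C(10,2)·!8 = 45·14833 = 667485
  i=3: C(10,3)·!7 = 120·1854 = 222480
  i=4: C(10,4)·!6 = 210·265 = 55650
  i=5: C(10,5)·!5 = 252·44 = 11088
Total = 3626624.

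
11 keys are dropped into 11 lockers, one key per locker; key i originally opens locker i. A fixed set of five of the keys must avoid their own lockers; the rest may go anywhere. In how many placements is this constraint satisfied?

25022880

Inclusion-exclusion on the 5 forbidden self-matches:
Σ_{j=0}^{5} (-1)^j C(5,j)(11-j)!
= C(5,0)·11! - C(5,1)·10! + C(5,2)·9! - C(5,3)·8! + C(5,4)·7! - C(5,5)·6!
= 39916800 - 18144000 + 3628800 - 403200 + 25200 - 720
= 25022880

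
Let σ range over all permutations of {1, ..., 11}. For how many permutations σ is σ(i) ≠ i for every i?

!11 = 11! · Σ_{k=0}^{11} (-1)^k/k!
= 11! - 11!/1! + 11!/2! - 11!/3! + 11!/4! - 11!/5! + 11!/6! - 11!/7! + 11!/8! - 11!/9! + 11!/10! - 11!/11!
= 39916800 - 39916800 + 19958400 - 6652800 + 1663200 - 332640 + 55440 - 7920 + 990 - 110 + 11 - 1
= 14684570

14684570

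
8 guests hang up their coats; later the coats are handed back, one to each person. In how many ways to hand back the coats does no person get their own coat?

14833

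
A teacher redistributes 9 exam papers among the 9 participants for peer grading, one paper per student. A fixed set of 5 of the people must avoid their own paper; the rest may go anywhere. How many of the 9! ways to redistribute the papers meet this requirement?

Let A_j be the event that the j-th constrained one is fixed. By inclusion-exclusion over the 5 events:
Σ_{j=0}^{5} (-1)^j C(5,j)(9-j)!
= C(5,0)·9! - C(5,1)·8! + C(5,2)·7! - C(5,3)·6! + C(5,4)·5! - C(5,5)·4!
= 362880 - 201600 + 50400 - 7200 + 600 - 24
= 205056

205056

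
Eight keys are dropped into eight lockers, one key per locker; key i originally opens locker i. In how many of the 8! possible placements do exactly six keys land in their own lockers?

Pick the 6 fixed positions: C(8,6) = 28 ways.
The other 2 form a derangement: !2 = 1.
Total: 28 × 1 = 28.

28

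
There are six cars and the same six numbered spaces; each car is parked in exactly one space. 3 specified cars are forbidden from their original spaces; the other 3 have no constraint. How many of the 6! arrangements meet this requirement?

426

Let A_j be the event that the j-th constrained one is fixed. By inclusion-exclusion over the 3 events:
Σ_{j=0}^{3} (-1)^j C(3,j)(6-j)!
= C(3,0)·6! - C(3,1)·5! + C(3,2)·4! - C(3,3)·3!
= 720 - 360 + 72 - 6
= 426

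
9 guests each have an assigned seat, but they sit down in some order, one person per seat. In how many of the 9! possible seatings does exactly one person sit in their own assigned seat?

Pick the single fixed position: C(9,1) = 9 ways.
The other 8 form a derangement: !8 = 14833.
Total: 9 × 14833 = 133497.

133497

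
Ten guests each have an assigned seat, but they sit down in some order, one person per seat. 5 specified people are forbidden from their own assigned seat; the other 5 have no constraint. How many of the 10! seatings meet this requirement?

2170680

Inclusion-exclusion on the 5 forbidden self-matches:
Σ_{j=0}^{5} (-1)^j C(5,j)(10-j)!
= C(5,0)·10! - C(5,1)·9! + C(5,2)·8! - C(5,3)·7! + C(5,4)·6! - C(5,5)·5!
= 3628800 - 1814400 + 403200 - 50400 + 3600 - 120
= 2170680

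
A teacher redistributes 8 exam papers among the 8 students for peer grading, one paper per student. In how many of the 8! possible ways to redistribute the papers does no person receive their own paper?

14833

!8 is the nearest integer to 8!/e.
8! = 40320, and 40320/e ≈ 14832.90, so !8 = 14833.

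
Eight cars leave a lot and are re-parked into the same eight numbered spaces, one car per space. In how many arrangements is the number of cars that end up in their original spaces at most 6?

40319

# with exactly i fixed is C(8,i)·!(8-i); sum over i=0..6:
  i=0: C(8,0)·!8 = 1·14833 = 14833
  i=1: C(8,1)·!7 = 8·1854 = 14832
  i=2: C(8,2)·!6 = 28·265 = 7420
  i=3: C(8,3)·!5 = 56·44 = 2464
  i=4: C(8,4)·!4 = 70·9 = 630
  i=5: C(8,5)·!3 = 56·2 = 112
  i=6: C(8,6)·!2 = 28·1 = 28
Total = 40319.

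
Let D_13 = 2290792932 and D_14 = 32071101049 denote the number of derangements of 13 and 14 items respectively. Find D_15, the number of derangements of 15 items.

D_15 = (15-1)·(D_14 + D_13) = 14·(32071101049 + 2290792932) = 14·34361893981 = 481066515734.

481066515734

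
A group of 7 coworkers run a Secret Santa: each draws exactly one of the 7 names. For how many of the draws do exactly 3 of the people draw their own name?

315

Pick the 3 fixed positions: C(7,3) = 35 ways.
The remaining 4 must be deranged: !4 = 9.
Total: 35 × 9 = 315.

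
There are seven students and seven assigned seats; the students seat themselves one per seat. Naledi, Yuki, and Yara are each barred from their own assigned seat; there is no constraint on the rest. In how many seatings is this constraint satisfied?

Inclusion-exclusion on the 3 forbidden self-matches:
Σ_{j=0}^{3} (-1)^j C(3,j)(7-j)!
= C(3,0)·7! - C(3,1)·6! + C(3,2)·5! - C(3,3)·4!
= 5040 - 2160 + 360 - 24
= 3216

3216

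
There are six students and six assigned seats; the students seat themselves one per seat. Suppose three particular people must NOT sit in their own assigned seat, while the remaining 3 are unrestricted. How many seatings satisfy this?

Inclusion-exclusion on the 3 forbidden self-matches:
Σ_{j=0}^{3} (-1)^j C(3,j)(6-j)!
= C(3,0)·6! - C(3,1)·5! + C(3,2)·4! - C(3,3)·3!
= 720 - 360 + 72 - 6
= 426

426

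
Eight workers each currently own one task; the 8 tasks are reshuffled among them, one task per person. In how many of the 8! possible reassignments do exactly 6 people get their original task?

Pick the 6 fixed positions: C(8,6) = 28 ways.
The remaining 2 must be deranged: !2 = 1.
Total: 28 × 1 = 28.

28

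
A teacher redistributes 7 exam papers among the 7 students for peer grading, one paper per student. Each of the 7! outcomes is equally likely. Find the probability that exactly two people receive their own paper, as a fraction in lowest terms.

Favorable outcomes: C(7,2)·!5 = 21·44 = 924.
Total outcomes: 7! = 5040.
Probability = 924/5040 = 11/60.

11/60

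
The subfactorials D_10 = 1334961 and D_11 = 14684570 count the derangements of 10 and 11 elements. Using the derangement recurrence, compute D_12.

D_12 = (12-1)·(D_11 + D_10) = 11·(14684570 + 1334961) = 11·16019531 = 176214841.

176214841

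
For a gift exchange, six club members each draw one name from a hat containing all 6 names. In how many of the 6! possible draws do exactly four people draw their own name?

15

Choose which 4 of the 6 are fixed: C(6,4) = 15.
The remaining 2 must be deranged: !2 = 1.
Total: 15 × 1 = 15.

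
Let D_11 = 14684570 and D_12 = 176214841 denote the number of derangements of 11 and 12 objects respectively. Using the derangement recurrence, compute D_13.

2290792932

D_13 = (13-1)·(D_12 + D_11) = 12·(176214841 + 14684570) = 12·190899411 = 2290792932.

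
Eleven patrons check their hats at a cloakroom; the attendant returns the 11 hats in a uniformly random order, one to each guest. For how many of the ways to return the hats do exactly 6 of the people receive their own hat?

20328

Pick the 6 fixed positions: C(11,6) = 462 ways.
The remaining 5 must be deranged: !5 = 44.
Total: 462 × 44 = 20328.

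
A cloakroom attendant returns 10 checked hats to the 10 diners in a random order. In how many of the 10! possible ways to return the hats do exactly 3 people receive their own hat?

222480

Choose which 3 of the 10 are fixed: C(10,3) = 120.
The other 7 form a derangement: !7 = 1854.
Total: 120 × 1854 = 222480.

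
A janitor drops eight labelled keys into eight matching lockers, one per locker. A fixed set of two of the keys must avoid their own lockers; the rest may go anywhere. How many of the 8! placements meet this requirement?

30960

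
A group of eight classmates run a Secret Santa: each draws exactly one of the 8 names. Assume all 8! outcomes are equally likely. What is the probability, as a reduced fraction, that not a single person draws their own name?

Favorable outcomes: !8 = 14833.
Total outcomes: 8! = 40320.
Probability = 14833/40320 = 2119/5760.

2119/5760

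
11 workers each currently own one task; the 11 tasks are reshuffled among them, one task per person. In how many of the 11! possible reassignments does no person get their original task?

14684570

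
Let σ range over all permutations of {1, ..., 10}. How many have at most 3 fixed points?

3559886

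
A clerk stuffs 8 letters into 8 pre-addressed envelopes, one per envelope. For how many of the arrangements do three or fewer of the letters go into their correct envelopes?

Sum C(8,i)·!(8-i) for i = 0..3:
  i=0: C(8,0)·!8 = 1·14833 = 14833
  i=1: C(8,1)·!7 = 8·1854 = 14832
  i=2: C(8,2)·!6 = 28·265 = 7420
  i=3: C(8,3)·!5 = 56·44 = 2464
Total = 39549.

39549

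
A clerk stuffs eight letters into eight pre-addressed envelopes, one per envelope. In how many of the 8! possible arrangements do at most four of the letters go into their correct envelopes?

40179

Sum C(8,i)·!(8-i) for i = 0..4:
  i=0: C(8,0)·!8 = 1·14833 = 14833
  i=1: C(8,1)·!7 = 8·1854 = 14832
  i=2: C(8,2)·!6 = 28·265 = 7420
  i=3: C(8,3)·!5 = 56·44 = 2464
  i=4: C(8,4)·!4 = 70·9 = 630
Total = 40179.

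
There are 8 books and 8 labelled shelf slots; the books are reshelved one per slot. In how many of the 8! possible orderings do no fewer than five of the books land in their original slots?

Sum C(8,i)·!(8-i) for i = 5..8:
  i=5: C(8,5)·!3 = 56·2 = 112
  i=6: C(8,6)·!2 = 28·1 = 28
  i=7: C(8,7)·!1 = 8·0 = 0
  i=8: C(8,8)·!0 = 1·1 = 1
Total = 141.

141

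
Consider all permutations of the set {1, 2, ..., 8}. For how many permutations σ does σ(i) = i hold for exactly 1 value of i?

14832

Choose which one of the 8 is fixed: C(8,1) = 8.
The other 7 form a derangement: !7 = 1854.
Total: 8 × 1854 = 14832.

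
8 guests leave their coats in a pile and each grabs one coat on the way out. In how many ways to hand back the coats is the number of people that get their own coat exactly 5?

Choose which 5 of the 8 are fixed: C(8,5) = 56.
The remaining 3 must be deranged: !3 = 2.
Total: 56 × 2 = 112.

112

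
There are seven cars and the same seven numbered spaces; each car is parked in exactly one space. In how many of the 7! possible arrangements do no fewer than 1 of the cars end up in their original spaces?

Sum C(7,i)·!(7-i) for i = 1..7:
  i=1: C(7,1)·!6 = 7·265 = 1855
  i=2: C(7,2)·!5 = 21·44 = 924
  i=3: C(7,3)·!4 = 35·9 = 315
  i=4: C(7,4)·!3 = 35·2 = 70
  i=5: C(7,5)·!2 = 21·1 = 21
  i=6: C(7,6)·!1 = 7·0 = 0
  i=7: C(7,7)·!0 = 1·1 = 1
Total = 3186.

3186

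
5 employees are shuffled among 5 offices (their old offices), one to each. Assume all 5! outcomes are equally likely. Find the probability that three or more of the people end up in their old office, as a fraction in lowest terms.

11/120

Favorable outcomes: Σ_{i≥3} C(5,i)·!(5-i) = 10·1 + 5·0 + 1·1 = 11.
Total outcomes: 5! = 120.
Probability = 11/120 = 11/120.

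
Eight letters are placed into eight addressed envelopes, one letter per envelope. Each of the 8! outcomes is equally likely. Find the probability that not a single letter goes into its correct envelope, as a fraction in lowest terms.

Favorable outcomes: !8 = 14833.
Total outcomes: 8! = 40320.
Probability = 14833/40320 = 2119/5760.

2119/5760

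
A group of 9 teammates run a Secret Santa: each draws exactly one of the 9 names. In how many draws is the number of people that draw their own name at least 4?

Sum C(9,i)·!(9-i) for i = 4..9:
  i=4: C(9,4)·!5 = 126·44 = 5544
  i=5: C(9,5)·!4 = 126·9 = 1134
  i=6: C(9,6)·!3 = 84·2 = 168
  i=7: C(9,7)·!2 = 36·1 = 36
  i=8: C(9,8)·!1 = 9·0 = 0
  i=9: C(9,9)·!0 = 1·1 = 1
Total = 6883.

6883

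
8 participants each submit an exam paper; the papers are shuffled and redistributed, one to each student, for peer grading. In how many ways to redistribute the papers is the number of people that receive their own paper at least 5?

141

Sum C(8,i)·!(8-i) for i = 5..8:
  i=5: C(8,5)·!3 = 56·2 = 112
  i=6: C(8,6)·!2 = 28·1 = 28
  i=7: C(8,7)·!1 = 8·0 = 0
  i=8: C(8,8)·!0 = 1·1 = 1
Total = 141.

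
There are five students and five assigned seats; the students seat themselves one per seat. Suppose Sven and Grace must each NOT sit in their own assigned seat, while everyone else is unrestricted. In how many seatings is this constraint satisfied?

Let A_j be the event that the j-th constrained one is fixed. By inclusion-exclusion over the 2 events:
Σ_{j=0}^{2} (-1)^j C(2,j)(5-j)!
= C(2,0)·5! - C(2,1)·4! + C(2,2)·3!
= 120 - 48 + 6
= 78

78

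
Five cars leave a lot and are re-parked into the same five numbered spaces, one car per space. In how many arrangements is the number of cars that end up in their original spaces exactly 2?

Pick the 2 fixed positions: C(5,2) = 10 ways.
The other 3 form a derangement: !3 = 2.
Total: 10 × 2 = 20.

20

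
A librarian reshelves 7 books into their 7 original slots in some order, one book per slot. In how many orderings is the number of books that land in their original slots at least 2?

1331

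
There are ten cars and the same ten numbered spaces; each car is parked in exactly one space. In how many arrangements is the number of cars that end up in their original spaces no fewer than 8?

46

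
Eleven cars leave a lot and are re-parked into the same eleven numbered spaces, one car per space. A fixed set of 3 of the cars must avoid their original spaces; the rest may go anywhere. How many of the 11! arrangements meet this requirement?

Inclusion-exclusion on the 3 forbidden self-matches:
Σ_{j=0}^{3} (-1)^j C(3,j)(11-j)!
= C(3,0)·11! - C(3,1)·10! + C(3,2)·9! - C(3,3)·8!
= 39916800 - 10886400 + 1088640 - 40320
= 30078720

30078720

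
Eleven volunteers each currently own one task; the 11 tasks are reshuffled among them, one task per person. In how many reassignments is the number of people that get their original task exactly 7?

2970

Pick the 7 fixed positions: C(11,7) = 330 ways.
The remaining 4 must be deranged: !4 = 9.
Total: 330 × 9 = 2970.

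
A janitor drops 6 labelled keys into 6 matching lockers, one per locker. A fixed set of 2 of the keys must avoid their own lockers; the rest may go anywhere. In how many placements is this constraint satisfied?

Let A_j be the event that the j-th constrained one is fixed. By inclusion-exclusion over the 2 events:
Σ_{j=0}^{2} (-1)^j C(2,j)(6-j)!
= C(2,0)·6! - C(2,1)·5! + C(2,2)·4!
= 720 - 240 + 24
= 504

504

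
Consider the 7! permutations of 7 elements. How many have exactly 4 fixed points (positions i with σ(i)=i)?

Choose which 4 of the 7 are fixed: C(7,4) = 35.
The remaining 3 must be deranged: !3 = 2.
Total: 35 × 2 = 70.

70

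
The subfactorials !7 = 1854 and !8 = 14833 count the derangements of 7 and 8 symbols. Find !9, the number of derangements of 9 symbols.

133496

!9 = (9-1)·(!8 + !7) = 8·(14833 + 1854) = 8·16687 = 133496.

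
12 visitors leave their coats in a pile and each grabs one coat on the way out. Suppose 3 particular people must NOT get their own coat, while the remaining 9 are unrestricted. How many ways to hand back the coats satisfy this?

Let A_j be the event that the j-th constrained one is fixed. By inclusion-exclusion over the 3 events:
Σ_{j=0}^{3} (-1)^j C(3,j)(12-j)!
= C(3,0)·12! - C(3,1)·11! + C(3,2)·10! - C(3,3)·9!
= 479001600 - 119750400 + 10886400 - 362880
= 369774720

369774720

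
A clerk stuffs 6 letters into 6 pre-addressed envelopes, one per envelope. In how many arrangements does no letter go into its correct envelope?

265

Use !n = n·!(n-1) + (-1)^n.
!6 = 6·44 + 1 = 265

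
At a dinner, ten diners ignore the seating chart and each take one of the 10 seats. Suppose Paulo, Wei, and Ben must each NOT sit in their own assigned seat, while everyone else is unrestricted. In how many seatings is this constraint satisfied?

2656080

Inclusion-exclusion on the 3 forbidden self-matches:
Σ_{j=0}^{3} (-1)^j C(3,j)(10-j)!
= C(3,0)·10! - C(3,1)·9! + C(3,2)·8! - C(3,3)·7!
= 3628800 - 1088640 + 120960 - 5040
= 2656080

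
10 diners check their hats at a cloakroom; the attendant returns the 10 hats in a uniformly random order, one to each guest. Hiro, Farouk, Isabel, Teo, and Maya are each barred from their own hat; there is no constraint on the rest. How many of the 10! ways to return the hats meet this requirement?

2170680

Inclusion-exclusion on the 5 forbidden self-matches:
Σ_{j=0}^{5} (-1)^j C(5,j)(10-j)!
= C(5,0)·10! - C(5,1)·9! + C(5,2)·8! - C(5,3)·7! + C(5,4)·6! - C(5,5)·5!
= 3628800 - 1814400 + 403200 - 50400 + 3600 - 120
= 2170680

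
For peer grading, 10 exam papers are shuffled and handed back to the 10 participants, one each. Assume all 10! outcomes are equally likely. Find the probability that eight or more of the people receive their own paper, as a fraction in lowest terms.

23/1814400

Favorable outcomes: Σ_{i≥8} C(10,i)·!(10-i) = 45·1 + 10·0 + 1·1 = 46.
Total outcomes: 10! = 3628800.
Probability = 46/3628800 = 23/1814400.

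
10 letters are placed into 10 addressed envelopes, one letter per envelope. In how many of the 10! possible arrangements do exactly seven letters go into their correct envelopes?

Choose which 7 of the 10 are fixed: C(10,7) = 120.
The other 3 form a derangement: !3 = 2.
Total: 120 × 2 = 240.

240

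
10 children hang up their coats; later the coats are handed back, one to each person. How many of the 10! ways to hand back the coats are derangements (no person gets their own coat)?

!10 = 10! · Σ_{k=0}^{10} (-1)^k/k!
= 10! - 10!/1! + 10!/2! - 10!/3! + 10!/4! - 10!/5! + 10!/6! - 10!/7! + 10!/8! - 10!/9! + 10!/10!
= 3628800 - 3628800 + 1814400 - 604800 + 151200 - 30240 + 5040 - 720 + 90 - 10 + 1
= 1334961

1334961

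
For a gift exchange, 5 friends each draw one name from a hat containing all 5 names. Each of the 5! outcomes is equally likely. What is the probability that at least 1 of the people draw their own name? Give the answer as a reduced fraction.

Favorable outcomes: Σ_{i≥1} C(5,i)·!(5-i) = 5·9 + 10·2 + 10·1 + 5·0 + 1·1 = 76.
Total outcomes: 5! = 120.
Probability = 76/120 = 19/30.

19/30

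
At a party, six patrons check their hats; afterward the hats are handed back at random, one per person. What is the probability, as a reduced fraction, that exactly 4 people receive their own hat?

1/48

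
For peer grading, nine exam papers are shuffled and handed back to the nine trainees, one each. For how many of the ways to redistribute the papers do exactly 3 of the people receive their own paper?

Pick the 3 fixed positions: C(9,3) = 84 ways.
The remaining 6 must be deranged: !6 = 265.
Total: 84 × 265 = 22260.

22260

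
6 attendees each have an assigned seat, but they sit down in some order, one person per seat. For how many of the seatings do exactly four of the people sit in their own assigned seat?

15

Choose which 4 of the 6 are fixed: C(6,4) = 15.
The other 2 form a derangement: !2 = 1.
Total: 15 × 1 = 15.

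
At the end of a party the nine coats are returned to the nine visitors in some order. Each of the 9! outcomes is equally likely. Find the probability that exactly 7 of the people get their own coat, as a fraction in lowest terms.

1/10080

Favorable outcomes: C(9,7)·!2 = 36·1 = 36.
Total outcomes: 9! = 362880.
Probability = 36/362880 = 1/10080.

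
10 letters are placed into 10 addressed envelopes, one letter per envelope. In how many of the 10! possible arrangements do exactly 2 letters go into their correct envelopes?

667485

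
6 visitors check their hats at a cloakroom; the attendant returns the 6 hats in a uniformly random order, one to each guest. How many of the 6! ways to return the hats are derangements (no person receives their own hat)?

!6 = 6! · Σ_{k=0}^{6} (-1)^k/k!
= 6! - 6!/1! + 6!/2! - 6!/3! + 6!/4! - 6!/5! + 6!/6!
= 720 - 720 + 360 - 120 + 30 - 6 + 1
= 265

265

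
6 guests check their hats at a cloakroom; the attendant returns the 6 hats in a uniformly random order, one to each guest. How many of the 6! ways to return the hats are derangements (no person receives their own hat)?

!6 = 6! · Σ_{k=0}^{6} (-1)^k/k!
= 6! - 6!/1! + 6!/2! - 6!/3! + 6!/4! - 6!/5! + 6!/6!
= 720 - 720 + 360 - 120 + 30 - 6 + 1
= 265

265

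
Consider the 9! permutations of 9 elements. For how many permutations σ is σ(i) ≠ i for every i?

133496

By inclusion-exclusion, !9 = Σ (-1)^k · 9!/k! for k=0..9
= 9! - 9!/1! + 9!/2! - 9!/3! + 9!/4! - 9!/5! + 9!/6! - 9!/7! + 9!/8! - 9!/9!
= 362880 - 362880 + 181440 - 60480 + 15120 - 3024 + 504 - 72 + 9 - 1
= 133496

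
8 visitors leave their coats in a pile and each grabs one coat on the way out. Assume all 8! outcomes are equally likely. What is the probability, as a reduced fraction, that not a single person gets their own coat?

Favorable outcomes: !8 = 14833.
Total outcomes: 8! = 40320.
Probability = 14833/40320 = 2119/5760.

2119/5760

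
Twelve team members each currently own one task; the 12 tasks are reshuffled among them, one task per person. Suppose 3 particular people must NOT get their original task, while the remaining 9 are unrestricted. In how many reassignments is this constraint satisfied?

Inclusion-exclusion on the 3 forbidden self-matches:
Σ_{j=0}^{3} (-1)^j C(3,j)(12-j)!
= C(3,0)·12! - C(3,1)·11! + C(3,2)·10! - C(3,3)·9!
= 479001600 - 119750400 + 10886400 - 362880
= 369774720

369774720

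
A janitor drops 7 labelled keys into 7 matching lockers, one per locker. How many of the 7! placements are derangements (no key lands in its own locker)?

1854

By inclusion-exclusion, !7 = Σ (-1)^k · 7!/k! for k=0..7
= 7! - 7!/1! + 7!/2! - 7!/3! + 7!/4! - 7!/5! + 7!/6! - 7!/7!
= 5040 - 5040 + 2520 - 840 + 210 - 42 + 7 - 1
= 1854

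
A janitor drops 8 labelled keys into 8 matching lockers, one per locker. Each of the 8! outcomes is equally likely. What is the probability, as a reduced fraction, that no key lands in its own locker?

2119/5760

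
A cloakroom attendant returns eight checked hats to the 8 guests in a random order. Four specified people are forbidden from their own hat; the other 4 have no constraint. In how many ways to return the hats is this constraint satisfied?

Let A_j be the event that the j-th constrained one is fixed. By inclusion-exclusion over the 4 events:
Σ_{j=0}^{4} (-1)^j C(4,j)(8-j)!
= C(4,0)·8! - C(4,1)·7! + C(4,2)·6! - C(4,3)·5! + C(4,4)·4!
= 40320 - 20160 + 4320 - 480 + 24
= 24024

24024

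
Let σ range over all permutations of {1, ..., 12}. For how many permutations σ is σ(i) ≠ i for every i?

!12 = 12! · Σ_{k=0}^{12} (-1)^k/k!
= 12! - 12!/1! + 12!/2! - 12!/3! + 12!/4! - 12!/5! + 12!/6! - 12!/7! + 12!/8! - 12!/9! + 12!/10! - 12!/11! + 12!/12!
= 479001600 - 479001600 + 239500800 - 79833600 + 19958400 - 3991680 + 665280 - 95040 + 11880 - 1320 + 132 - 12 + 1
= 176214841

176214841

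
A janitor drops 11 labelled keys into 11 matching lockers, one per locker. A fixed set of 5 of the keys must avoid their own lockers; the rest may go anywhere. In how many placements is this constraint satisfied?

Let A_j be the event that the j-th constrained one is fixed. By inclusion-exclusion over the 5 events:
Σ_{j=0}^{5} (-1)^j C(5,j)(11-j)!
= C(5,0)·11! - C(5,1)·10! + C(5,2)·9! - C(5,3)·8! + C(5,4)·7! - C(5,5)·6!
= 39916800 - 18144000 + 3628800 - 403200 + 25200 - 720
= 25022880

25022880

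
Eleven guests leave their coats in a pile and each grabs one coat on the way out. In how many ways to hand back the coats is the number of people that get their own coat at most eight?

39916744

# with exactly i fixed is C(11,i)·!(11-i); sum over i=0..8:
  i=0: C(11,0)·!11 = 1·14684570 = 14684570
  i=1: C(11,1)·!10 = 11·1334961 = 14684571
  i=2: C(11,2)·!9 = 55·133496 = 7342280
  i=3: C(11,3)·!8 = 165·14833 = 2447445
  i=4: C(11,4)·!7 = 330·1854 = 611820
  i=5: C(11,5)·!6 = 462·265 = 122430
  i=6: C(11,6)·!5 = 462·44 = 20328
  i=7: C(11,7)·!4 = 330·9 = 2970
  i=8: C(11,8)·!3 = 165·2 = 330
Total = 39916744.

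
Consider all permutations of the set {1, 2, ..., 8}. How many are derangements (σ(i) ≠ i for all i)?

The subfactorial !8 = [8!/e] (nearest integer).
8! = 40320, and 40320/e ≈ 14832.90, so !8 = 14833.

14833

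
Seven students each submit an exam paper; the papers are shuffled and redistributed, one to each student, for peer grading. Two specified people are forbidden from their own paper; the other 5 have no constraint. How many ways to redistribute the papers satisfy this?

Inclusion-exclusion on the 2 forbidden self-matches:
Σ_{j=0}^{2} (-1)^j C(2,j)(7-j)!
= C(2,0)·7! - C(2,1)·6! + C(2,2)·5!
= 5040 - 1440 + 120
= 3720

3720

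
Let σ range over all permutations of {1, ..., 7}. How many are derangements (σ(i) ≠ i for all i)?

1854

!7 = 7! · Σ_{k=0}^{7} (-1)^k/k!
= 7! - 7!/1! + 7!/2! - 7!/3! + 7!/4! - 7!/5! + 7!/6! - 7!/7!
= 5040 - 5040 + 2520 - 840 + 210 - 42 + 7 - 1
= 1854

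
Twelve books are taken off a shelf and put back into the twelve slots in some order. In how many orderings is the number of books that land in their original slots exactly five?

Choose which 5 of the 12 are fixed: C(12,5) = 792.
The remaining 7 must be deranged: !7 = 1854.
Total: 792 × 1854 = 1468368.

1468368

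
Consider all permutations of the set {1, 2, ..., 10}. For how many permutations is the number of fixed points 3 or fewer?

3559886

# with exactly i fixed is C(10,i)·!(10-i); sum over i=0..3:
  i=0: C(10,0)·!10 = 1·1334961 = 1334961
  i=1: C(10,1)·!9 = 10·133496 = 1334960
  i=2: C(10,2)·!8 = 45·14833 = 667485
  i=3: C(10,3)·!7 = 120·1854 = 222480
Total = 3559886.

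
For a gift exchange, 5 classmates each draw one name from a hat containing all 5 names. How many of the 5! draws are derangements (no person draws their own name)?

44

The subfactorial !5 = [5!/e] (nearest integer).
5! = 120, and 120/e ≈ 44.15, so !5 = 44.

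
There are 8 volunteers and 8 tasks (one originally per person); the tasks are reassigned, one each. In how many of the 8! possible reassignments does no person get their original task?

14833

!8 is the nearest integer to 8!/e.
8! = 40320, and 40320/e ≈ 14832.90, so !8 = 14833.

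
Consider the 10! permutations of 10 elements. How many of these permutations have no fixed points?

The number of derangements of 10 is !10 = Σ_{k=0}^{10} (-1)^k·10!/k!
= 10! - 10!/1! + 10!/2! - 10!/3! + 10!/4! - 10!/5! + 10!/6! - 10!/7! + 10!/8! - 10!/9! + 10!/10!
= 3628800 - 3628800 + 1814400 - 604800 + 151200 - 30240 + 5040 - 720 + 90 - 10 + 1
= 1334961

1334961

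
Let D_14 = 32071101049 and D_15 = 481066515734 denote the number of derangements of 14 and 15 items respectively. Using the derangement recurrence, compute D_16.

D_16 = (16-1)·(D_15 + D_14) = 15·(481066515734 + 32071101049) = 15·513137616783 = 7697064251745.

7697064251745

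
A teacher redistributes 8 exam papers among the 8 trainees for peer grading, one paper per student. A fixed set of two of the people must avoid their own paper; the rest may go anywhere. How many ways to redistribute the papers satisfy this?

30960

Let A_j be the event that the j-th constrained one is fixed. By inclusion-exclusion over the 2 events:
Σ_{j=0}^{2} (-1)^j C(2,j)(8-j)!
= C(2,0)·8! - C(2,1)·7! + C(2,2)·6!
= 40320 - 10080 + 720
= 30960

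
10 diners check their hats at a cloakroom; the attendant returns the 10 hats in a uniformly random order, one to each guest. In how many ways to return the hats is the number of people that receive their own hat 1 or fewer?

2669921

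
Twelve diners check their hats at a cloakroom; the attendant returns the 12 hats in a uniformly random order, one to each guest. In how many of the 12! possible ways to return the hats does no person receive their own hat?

176214841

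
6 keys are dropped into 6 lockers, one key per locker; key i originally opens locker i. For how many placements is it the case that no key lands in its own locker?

By inclusion-exclusion, !6 = Σ (-1)^k · 6!/k! for k=0..6
= 6! - 6!/1! + 6!/2! - 6!/3! + 6!/4! - 6!/5! + 6!/6!
= 720 - 720 + 360 - 120 + 30 - 6 + 1
= 265

265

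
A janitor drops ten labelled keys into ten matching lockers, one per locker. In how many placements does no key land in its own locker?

1334961

By inclusion-exclusion, !10 = Σ (-1)^k · 10!/k! for k=0..10
= 10! - 10!/1! + 10!/2! - 10!/3! + 10!/4! - 10!/5! + 10!/6! - 10!/7! + 10!/8! - 10!/9! + 10!/10!
= 3628800 - 3628800 + 1814400 - 604800 + 151200 - 30240 + 5040 - 720 + 90 - 10 + 1
= 1334961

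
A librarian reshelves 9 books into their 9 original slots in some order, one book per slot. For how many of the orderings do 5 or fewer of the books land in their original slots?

362675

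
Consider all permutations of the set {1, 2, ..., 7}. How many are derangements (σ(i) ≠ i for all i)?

1854

!7 = 7! · Σ_{k=0}^{7} (-1)^k/k!
= 7! - 7!/1! + 7!/2! - 7!/3! + 7!/4! - 7!/5! + 7!/6! - 7!/7!
= 5040 - 5040 + 2520 - 840 + 210 - 42 + 7 - 1
= 1854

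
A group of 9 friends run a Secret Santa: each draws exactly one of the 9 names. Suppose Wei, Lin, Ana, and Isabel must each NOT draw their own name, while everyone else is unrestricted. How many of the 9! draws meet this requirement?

229080

Let A_j be the event that the j-th constrained one is fixed. By inclusion-exclusion over the 4 events:
Σ_{j=0}^{4} (-1)^j C(4,j)(9-j)!
= C(4,0)·9! - C(4,1)·8! + C(4,2)·7! - C(4,3)·6! + C(4,4)·5!
= 362880 - 161280 + 30240 - 2880 + 120
= 229080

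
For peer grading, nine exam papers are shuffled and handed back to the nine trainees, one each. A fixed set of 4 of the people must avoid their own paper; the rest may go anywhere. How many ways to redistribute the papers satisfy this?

Inclusion-exclusion on the 4 forbidden self-matches:
Σ_{j=0}^{4} (-1)^j C(4,j)(9-j)!
= C(4,0)·9! - C(4,1)·8! + C(4,2)·7! - C(4,3)·6! + C(4,4)·5!
= 362880 - 161280 + 30240 - 2880 + 120
= 229080

229080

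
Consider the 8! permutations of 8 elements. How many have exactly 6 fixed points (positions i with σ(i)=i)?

28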